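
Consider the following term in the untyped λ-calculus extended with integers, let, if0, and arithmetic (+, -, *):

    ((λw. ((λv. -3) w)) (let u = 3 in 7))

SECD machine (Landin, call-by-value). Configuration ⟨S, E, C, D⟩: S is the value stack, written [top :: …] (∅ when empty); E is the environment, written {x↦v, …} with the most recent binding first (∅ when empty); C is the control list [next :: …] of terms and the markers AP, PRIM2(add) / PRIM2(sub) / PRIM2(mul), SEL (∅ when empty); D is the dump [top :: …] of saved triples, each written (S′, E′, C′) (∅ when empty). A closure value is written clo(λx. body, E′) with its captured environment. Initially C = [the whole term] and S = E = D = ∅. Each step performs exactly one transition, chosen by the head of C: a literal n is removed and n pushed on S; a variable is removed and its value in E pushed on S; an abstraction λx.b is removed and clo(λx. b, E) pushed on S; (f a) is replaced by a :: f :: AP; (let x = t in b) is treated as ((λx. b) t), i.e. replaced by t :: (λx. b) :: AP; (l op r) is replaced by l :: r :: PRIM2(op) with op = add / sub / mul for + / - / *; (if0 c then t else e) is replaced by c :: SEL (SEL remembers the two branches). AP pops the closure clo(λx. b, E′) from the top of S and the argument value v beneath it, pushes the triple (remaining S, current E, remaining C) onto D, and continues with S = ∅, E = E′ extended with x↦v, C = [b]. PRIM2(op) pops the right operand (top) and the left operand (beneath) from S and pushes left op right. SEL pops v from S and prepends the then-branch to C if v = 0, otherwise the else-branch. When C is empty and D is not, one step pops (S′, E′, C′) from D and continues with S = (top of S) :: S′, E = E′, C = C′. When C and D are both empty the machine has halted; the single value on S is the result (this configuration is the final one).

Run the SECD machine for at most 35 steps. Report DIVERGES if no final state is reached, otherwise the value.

Answer: -3

Execution trace:
step 0: [S=∅ | E=∅ | C=[((λw. ((λv. -3) w)) (let u = 3 in 7))] | D=∅]
step 1: [S=∅ | E=∅ | C=[(let u = 3 in 7) :: (λw. ((λv. -3) w)) :: AP] | D=∅]
step 2: [S=∅ | E=∅ | C=[3 :: (λu. 7) :: AP :: (λw. ((λv. -3) w)) :: AP] | D=∅]
step 3: [S=[3] | E=∅ | C=[(λu. 7) :: AP :: (λw. ((λv. -3) w)) :: AP] | D=∅]
step 4: [S=[clo(λu. 7, ∅) :: 3] | E=∅ | C=[AP :: (λw. ((λv. -3) w)) :: AP] | D=∅]
step 5: [S=∅ | E={u↦3} | C=[7] | D=[(∅, ∅, [(λw. ((λv. -3) w)) :: AP])]]
step 6: [S=[7] | E={u↦3} | C=∅ | D=[(∅, ∅, [(λw. ((λv. -3) w)) :: AP])]]
step 7: [S=[7] | E=∅ | C=[(λw. ((λv. -3) w)) :: AP] | D=∅]
step 8: [S=[clo(λw. ((λv. -3) w), ∅) :: 7] | E=∅ | C=[AP] | D=∅]
step 9: [S=∅ | E={w↦7} | C=[((λv. -3) w)] | D=[(∅, ∅, ∅)]]
step 10: [S=∅ | E={w↦7} | C=[w :: (λv. -3) :: AP] | D=[(∅, ∅, ∅)]]
step 11: [S=[7] | E={w↦7} | C=[(λv. -3) :: AP] | D=[(∅, ∅, ∅)]]
step 12: [S=[clo(λv. -3, {w↦7}) :: 7] | E={w↦7} | C=[AP] | D=[(∅, ∅, ∅)]]
step 13: [S=∅ | E={v↦7, w↦7} | C=[-3] | D=[(∅, {w↦7}, ∅) :: (∅, ∅, ∅)]]
step 14: [S=[-3] | E={v↦7, w↦7} | C=∅ | D=[(∅, {w↦7}, ∅) :: (∅, ∅, ∅)]]
step 15: [S=[-3] | E={w↦7} | C=∅ | D=[(∅, ∅, ∅)]]
step 16: [S=[-3] | E=∅ | C=∅ | D=∅]
→ final value -3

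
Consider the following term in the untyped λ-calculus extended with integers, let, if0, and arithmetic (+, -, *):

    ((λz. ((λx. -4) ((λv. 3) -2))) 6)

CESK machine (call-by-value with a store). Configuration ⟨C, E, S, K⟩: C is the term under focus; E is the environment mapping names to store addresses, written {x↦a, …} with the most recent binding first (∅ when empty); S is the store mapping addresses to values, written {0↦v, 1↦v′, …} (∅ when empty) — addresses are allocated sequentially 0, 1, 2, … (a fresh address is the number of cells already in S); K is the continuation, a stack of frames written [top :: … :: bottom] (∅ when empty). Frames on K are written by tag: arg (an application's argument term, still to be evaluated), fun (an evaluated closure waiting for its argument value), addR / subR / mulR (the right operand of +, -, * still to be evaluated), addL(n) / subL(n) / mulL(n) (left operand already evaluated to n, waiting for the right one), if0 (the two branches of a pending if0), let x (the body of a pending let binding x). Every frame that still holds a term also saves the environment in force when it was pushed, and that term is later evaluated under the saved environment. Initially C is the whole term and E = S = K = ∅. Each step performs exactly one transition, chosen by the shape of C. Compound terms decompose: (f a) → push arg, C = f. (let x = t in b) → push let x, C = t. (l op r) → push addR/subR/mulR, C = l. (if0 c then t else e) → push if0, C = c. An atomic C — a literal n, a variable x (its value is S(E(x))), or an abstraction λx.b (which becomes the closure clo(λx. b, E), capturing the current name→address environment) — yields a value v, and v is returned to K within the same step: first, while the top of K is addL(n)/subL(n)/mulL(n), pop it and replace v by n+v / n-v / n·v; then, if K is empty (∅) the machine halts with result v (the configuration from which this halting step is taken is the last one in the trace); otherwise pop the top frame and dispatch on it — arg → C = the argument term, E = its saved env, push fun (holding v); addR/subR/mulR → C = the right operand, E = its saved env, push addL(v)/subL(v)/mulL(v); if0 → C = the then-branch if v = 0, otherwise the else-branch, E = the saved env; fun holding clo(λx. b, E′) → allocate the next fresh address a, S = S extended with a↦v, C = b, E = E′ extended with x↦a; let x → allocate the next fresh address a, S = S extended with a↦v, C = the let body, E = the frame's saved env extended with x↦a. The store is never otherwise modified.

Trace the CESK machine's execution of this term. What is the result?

Answer: -4

Derivation:
0. [C=((λz. ((λx. -4) ((λv. 3) -2))) 6) | E=∅ | S=∅ | K=∅]
1. [C=(λz. ((λx. -4) ((λv. 3) -2))) | E=∅ | S=∅ | K=[arg]]
2. [C=6 | E=∅ | S=∅ | K=[fun]]
3. [C=((λx. -4) ((λv. 3) -2)) | E={z↦0} | S={0↦6} | K=∅]
4. [C=(λx. -4) | E={z↦0} | S={0↦6} | K=[arg]]
5. [C=((λv. 3) -2) | E={z↦0} | S={0↦6} | K=[fun]]
6. [C=(λv. 3) | E={z↦0} | S={0↦6} | K=[arg :: fun]]
7. [C=-2 | E={z↦0} | S={0↦6} | K=[fun :: fun]]
8. [C=3 | E={v↦1, z↦0} | S={0↦6, 1↦-2} | K=[fun]]
9. [C=-4 | E={x↦2, z↦0} | S={0↦6, 1↦-2, 2↦3} | K=∅]
→ final value -4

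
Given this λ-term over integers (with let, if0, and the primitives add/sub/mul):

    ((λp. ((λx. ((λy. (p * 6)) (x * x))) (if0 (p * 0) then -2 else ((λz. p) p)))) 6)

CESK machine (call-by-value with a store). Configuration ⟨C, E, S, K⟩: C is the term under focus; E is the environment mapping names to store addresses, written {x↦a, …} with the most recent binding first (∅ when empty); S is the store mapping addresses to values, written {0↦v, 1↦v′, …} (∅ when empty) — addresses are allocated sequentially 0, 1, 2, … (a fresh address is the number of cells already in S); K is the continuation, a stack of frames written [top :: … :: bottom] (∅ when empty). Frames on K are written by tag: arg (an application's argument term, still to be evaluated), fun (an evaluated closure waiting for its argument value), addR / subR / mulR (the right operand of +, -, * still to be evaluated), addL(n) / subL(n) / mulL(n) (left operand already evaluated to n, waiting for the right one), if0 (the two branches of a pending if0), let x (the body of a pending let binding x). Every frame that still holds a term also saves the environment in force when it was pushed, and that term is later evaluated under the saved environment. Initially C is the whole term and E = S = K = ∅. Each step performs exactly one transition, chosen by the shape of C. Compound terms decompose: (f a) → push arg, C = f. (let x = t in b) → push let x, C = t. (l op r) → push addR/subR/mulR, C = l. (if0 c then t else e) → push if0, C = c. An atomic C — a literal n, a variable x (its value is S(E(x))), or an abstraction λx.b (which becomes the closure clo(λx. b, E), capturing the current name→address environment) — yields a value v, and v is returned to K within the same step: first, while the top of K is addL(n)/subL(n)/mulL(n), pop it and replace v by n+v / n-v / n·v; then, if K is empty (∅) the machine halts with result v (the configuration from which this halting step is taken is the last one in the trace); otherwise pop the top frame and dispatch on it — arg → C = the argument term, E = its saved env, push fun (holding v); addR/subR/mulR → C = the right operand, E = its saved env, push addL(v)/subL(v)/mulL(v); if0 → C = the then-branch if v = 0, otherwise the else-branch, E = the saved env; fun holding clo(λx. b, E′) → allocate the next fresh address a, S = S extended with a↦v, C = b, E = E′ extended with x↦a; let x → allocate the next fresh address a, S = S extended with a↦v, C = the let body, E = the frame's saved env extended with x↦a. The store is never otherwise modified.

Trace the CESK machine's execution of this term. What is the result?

Answer: 36

Derivation:
step 0: ⟨C=((λp. ((λx. ((λy. (p * 6)) (x * x))) (if0 (p * 0) then -2 else ((λz. p) p)))) 6); E=∅; S=∅; K=∅⟩
step 1: ⟨C=(λp. ((λx. ((λy. (p * 6)) (x * x))) (if0 (p * 0) then -2 else ((λz. p) p)))); E=∅; S=∅; K=[arg]⟩
step 2: ⟨C=6; E=∅; S=∅; K=[fun]⟩
step 3: ⟨C=((λx. ((λy. (p * 6)) (x * x))) (if0 (p * 0) then -2 else ((λz. p) p))); E={p↦0}; S={0↦6}; K=∅⟩
step 4: ⟨C=(λx. ((λy. (p * 6)) (x * x))); E={p↦0}; S={0↦6}; K=[arg]⟩
step 5: ⟨C=(if0 (p * 0) then -2 else ((λz. p) p)); E={p↦0}; S={0↦6}; K=[fun]⟩
step 6: ⟨C=(p * 0); E={p↦0}; S={0↦6}; K=[if0 :: fun]⟩
step 7: ⟨C=p; E={p↦0}; S={0↦6}; K=[mulR :: if0 :: fun]⟩
step 8: ⟨C=0; E={p↦0}; S={0↦6}; K=[mulL(6) :: if0 :: fun]⟩
step 9: ⟨C=-2; E={p↦0}; S={0↦6}; K=[fun]⟩
step 10: ⟨C=((λy. (p * 6)) (x * x)); E={x↦1, p↦0}; S={0↦6, 1↦-2}; K=∅⟩
step 11: ⟨C=(λy. (p * 6)); E={x↦1, p↦0}; S={0↦6, 1↦-2}; K=[arg]⟩
step 12: ⟨C=(x * x); E={x↦1, p↦0}; S={0↦6, 1↦-2}; K=[fun]⟩
step 13: ⟨C=x; E={x↦1, p↦0}; S={0↦6, 1↦-2}; K=[mulR :: fun]⟩
step 14: ⟨C=x; E={x↦1, p↦0}; S={0↦6, 1↦-2}; K=[mulL(-2) :: fun]⟩
step 15: ⟨C=(p * 6); E={y↦2, x↦1, p↦0}; S={0↦6, 1↦-2, 2↦4}; K=∅⟩
step 16: ⟨C=p; E={y↦2, x↦1, p↦0}; S={0↦6, 1↦-2, 2↦4}; K=[mulR]⟩
step 17: ⟨C=6; E={y↦2, x↦1, p↦0}; S={0↦6, 1↦-2, 2↦4}; K=[mulL(6)]⟩
→ final value 36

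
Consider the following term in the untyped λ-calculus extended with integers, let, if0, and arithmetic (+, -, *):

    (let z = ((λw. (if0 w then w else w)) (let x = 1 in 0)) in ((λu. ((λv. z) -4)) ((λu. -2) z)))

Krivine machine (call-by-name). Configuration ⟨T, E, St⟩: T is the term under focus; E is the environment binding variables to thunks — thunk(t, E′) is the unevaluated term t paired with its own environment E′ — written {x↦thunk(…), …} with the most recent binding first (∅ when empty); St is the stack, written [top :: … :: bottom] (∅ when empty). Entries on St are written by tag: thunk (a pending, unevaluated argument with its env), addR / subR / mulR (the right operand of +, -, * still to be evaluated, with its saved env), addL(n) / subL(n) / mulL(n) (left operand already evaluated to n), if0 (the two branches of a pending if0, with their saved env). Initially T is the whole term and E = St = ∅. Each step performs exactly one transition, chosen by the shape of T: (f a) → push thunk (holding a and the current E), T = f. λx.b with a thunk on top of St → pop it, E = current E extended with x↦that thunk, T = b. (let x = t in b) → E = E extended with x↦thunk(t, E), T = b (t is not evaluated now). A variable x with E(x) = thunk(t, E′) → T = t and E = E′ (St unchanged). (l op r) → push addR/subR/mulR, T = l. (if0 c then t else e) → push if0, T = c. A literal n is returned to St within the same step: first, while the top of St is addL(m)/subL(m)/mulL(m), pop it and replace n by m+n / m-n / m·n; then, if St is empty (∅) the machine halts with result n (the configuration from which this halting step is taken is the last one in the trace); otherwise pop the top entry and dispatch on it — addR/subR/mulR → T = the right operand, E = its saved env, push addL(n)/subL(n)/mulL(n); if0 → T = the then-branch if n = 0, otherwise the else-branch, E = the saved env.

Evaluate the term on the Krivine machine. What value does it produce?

t=0: [T=(let z = ((λw. (if0 w then w else w)) (let x = 1 in 0)) in ((λu. ((λv. z) -4)) ((λu. -2) z))) | E=∅ | St=∅]
t=1: [T=((λu. ((λv. z) -4)) ((λu. -2) z)) | E={z↦thunk(((λw. (if0 w then w else w)) (let x = 1 in 0)), ∅)} | St=∅]
t=2: [T=(λu. ((λv. z) -4)) | E={z↦thunk(((λw. (if0 w then w else w)) (let x = 1 in 0)), ∅)} | St=[thunk]]
t=3: [T=((λv. z) -4) | E={u↦thunk(((λu. -2) z), {z↦thunk(((λw. (if0 w then w else w)) (let x = 1 in 0)), ∅)}), z↦thunk(((λw. (if0 w then w else w)) (let x = 1 in 0)), ∅)} | St=∅]
t=4: [T=(λv. z) | E={u↦thunk(((λu. -2) z), {z↦thunk(((λw. (if0 w then w else w)) (let x = 1 in 0)), ∅)}), z↦thunk(((λw. (if0 w then w else w)) (let x = 1 in 0)), ∅)} | St=[thunk]]
t=5: [T=z | E={v↦thunk(-4, {u↦thunk(((λu. -2) z), {z↦thunk(((λw. (if0 w then w else w)) (let x = 1 in 0)), ∅)}), z↦thunk(((λw. (if0 w then w else w)) (let x = 1 in 0)), ∅)}), u↦thunk(((λu. -2) z), {z↦thunk(((λw. (if0 w then w else w)) (let x = 1 in 0)), ∅)}), z↦thunk(((λw. (if0 w then w else w)) (let x = 1 in 0)), ∅)} | St=∅]
t=6: [T=((λw. (if0 w then w else w)) (let x = 1 in 0)) | E=∅ | St=∅]
t=7: [T=(λw. (if0 w then w else w)) | E=∅ | St=[thunk]]
t=8: [T=(if0 w then w else w) | E={w↦thunk((let x = 1 in 0), ∅)} | St=∅]
t=9: [T=w | E={w↦thunk((let x = 1 in 0), ∅)} | St=[if0]]
t=10: [T=(let x = 1 in 0) | E=∅ | St=[if0]]
t=11: [T=0 | E={x↦thunk(1, ∅)} | St=[if0]]
t=12: [T=w | E={w↦thunk((let x = 1 in 0), ∅)} | St=∅]
t=13: [T=(let x = 1 in 0) | E=∅ | St=∅]
t=14: [T=0 | E={x↦thunk(1, ∅)} | St=∅]
→ final value 0

Answer: 0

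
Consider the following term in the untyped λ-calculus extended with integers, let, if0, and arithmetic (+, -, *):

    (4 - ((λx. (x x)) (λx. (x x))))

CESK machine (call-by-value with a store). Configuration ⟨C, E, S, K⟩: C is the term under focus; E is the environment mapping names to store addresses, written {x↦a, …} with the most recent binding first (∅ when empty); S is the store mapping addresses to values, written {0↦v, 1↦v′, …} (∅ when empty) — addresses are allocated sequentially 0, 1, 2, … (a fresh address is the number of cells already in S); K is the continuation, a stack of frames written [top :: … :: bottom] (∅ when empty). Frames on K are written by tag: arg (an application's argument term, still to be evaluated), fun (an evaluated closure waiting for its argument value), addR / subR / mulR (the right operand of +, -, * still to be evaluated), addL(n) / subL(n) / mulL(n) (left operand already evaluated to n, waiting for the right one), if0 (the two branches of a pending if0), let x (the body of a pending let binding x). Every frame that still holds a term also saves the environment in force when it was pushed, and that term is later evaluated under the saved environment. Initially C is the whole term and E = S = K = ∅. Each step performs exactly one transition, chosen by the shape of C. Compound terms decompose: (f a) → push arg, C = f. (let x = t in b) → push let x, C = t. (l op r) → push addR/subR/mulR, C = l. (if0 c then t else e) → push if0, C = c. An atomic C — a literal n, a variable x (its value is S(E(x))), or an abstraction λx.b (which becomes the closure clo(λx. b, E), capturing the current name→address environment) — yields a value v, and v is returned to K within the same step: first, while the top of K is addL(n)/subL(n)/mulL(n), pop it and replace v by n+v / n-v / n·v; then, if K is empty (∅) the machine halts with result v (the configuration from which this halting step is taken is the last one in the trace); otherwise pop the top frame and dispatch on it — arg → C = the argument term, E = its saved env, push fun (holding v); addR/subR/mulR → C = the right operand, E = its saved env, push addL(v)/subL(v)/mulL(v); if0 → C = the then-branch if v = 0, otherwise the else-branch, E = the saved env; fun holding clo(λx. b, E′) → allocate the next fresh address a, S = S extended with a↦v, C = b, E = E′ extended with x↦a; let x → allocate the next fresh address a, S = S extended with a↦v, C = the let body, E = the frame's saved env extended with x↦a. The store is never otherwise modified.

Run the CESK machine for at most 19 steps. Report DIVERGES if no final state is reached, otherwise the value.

Answer: DIVERGES (no final state within 19 steps)

Derivation:
0. [C=(4 - ((λx. (x x)) (λx. (x x)))) | E=∅ | S=∅ | K=∅]
1. [C=4 | E=∅ | S=∅ | K=[subR]]
2. [C=((λx. (x x)) (λx. (x x))) | E=∅ | S=∅ | K=[subL(4)]]
3. [C=(λx. (x x)) | E=∅ | S=∅ | K=[arg :: subL(4)]]
4. [C=(λx. (x x)) | E=∅ | S=∅ | K=[fun :: subL(4)]]
5. [C=(x x) | E={x↦0} | S={0↦clo(λx. (x x), ∅)} | K=[subL(4)]]
6. [C=x | E={x↦0} | S={0↦clo(λx. (x x), ∅)} | K=[arg :: subL(4)]]
7. [C=x | E={x↦0} | S={0↦clo(λx. (x x), ∅)} | K=[fun :: subL(4)]]
8. [C=(x x) | E={x↦1} | S={0↦clo(λx. (x x), ∅), 1↦clo(λx. (x x), ∅)} | K=[subL(4)]]
9. [C=x | E={x↦1} | S={0↦clo(λx. (x x), ∅), 1↦clo(λx. (x x), ∅)} | K=[arg :: subL(4)]]
10. [C=x | E={x↦1} | S={0↦clo(λx. (x x), ∅), 1↦clo(λx. (x x), ∅)} | K=[fun :: subL(4)]]
11. [C=(x x) | E={x↦2} | S={0↦clo(λx. (x x), ∅), 1↦clo(λx. (x x), ∅), 2↦clo(λx. (x x), ∅)} | K=[subL(4)]]
12. [C=x | E={x↦2} | S={0↦clo(λx. (x x), ∅), 1↦clo(λx. (x x), ∅), 2↦clo(λx. (x x), ∅)} | K=[arg :: subL(4)]]
13. [C=x | E={x↦2} | S={0↦clo(λx. (x x), ∅), 1↦clo(λx. (x x), ∅), 2↦clo(λx. (x x), ∅)} | K=[fun :: subL(4)]]
14. [C=(x x) | E={x↦3} | S={0↦clo(λx. (x x), ∅), 1↦clo(λx. (x x), ∅), 2↦clo(λx. (x x), ∅), 3↦clo(λx. (x x), ∅)} | K=[subL(4)]]
15. [C=x | E={x↦3} | S={0↦clo(λx. (x x), ∅), 1↦clo(λx. (x x), ∅), 2↦clo(λx. (x x), ∅), 3↦clo(λx. (x x), ∅)} | K=[arg :: subL(4)]]
16. [C=x | E={x↦3} | S={0↦clo(λx. (x x), ∅), 1↦clo(λx. (x x), ∅), 2↦clo(λx. (x x), ∅), 3↦clo(λx. (x x), ∅)} | K=[fun :: subL(4)]]
17. [C=(x x) | E={x↦4} | S={0↦clo(λx. (x x), ∅), 1↦clo(λx. (x x), ∅), 2↦clo(λx. (x x), ∅), 3↦clo(λx. (x x), ∅), 4↦clo(λx. (x x), ∅)} | K=[subL(4)]]
18. [C=x | E={x↦4} | S={0↦clo(λx. (x x), ∅), 1↦clo(λx. (x x), ∅), 2↦clo(λx. (x x), ∅), 3↦clo(λx. (x x), ∅), 4↦clo(λx. (x x), ∅)} | K=[arg :: subL(4)]]
19. [C=x | E={x↦4} | S={0↦clo(λx. (x x), ∅), 1↦clo(λx. (x x), ∅), 2↦clo(λx. (x x), ∅), 3↦clo(λx. (x x), ∅), 4↦clo(λx. (x x), ∅)} | K=[fun :: subL(4)]]
→ 19 transitions taken and the configuration is still not final: no result within 19 steps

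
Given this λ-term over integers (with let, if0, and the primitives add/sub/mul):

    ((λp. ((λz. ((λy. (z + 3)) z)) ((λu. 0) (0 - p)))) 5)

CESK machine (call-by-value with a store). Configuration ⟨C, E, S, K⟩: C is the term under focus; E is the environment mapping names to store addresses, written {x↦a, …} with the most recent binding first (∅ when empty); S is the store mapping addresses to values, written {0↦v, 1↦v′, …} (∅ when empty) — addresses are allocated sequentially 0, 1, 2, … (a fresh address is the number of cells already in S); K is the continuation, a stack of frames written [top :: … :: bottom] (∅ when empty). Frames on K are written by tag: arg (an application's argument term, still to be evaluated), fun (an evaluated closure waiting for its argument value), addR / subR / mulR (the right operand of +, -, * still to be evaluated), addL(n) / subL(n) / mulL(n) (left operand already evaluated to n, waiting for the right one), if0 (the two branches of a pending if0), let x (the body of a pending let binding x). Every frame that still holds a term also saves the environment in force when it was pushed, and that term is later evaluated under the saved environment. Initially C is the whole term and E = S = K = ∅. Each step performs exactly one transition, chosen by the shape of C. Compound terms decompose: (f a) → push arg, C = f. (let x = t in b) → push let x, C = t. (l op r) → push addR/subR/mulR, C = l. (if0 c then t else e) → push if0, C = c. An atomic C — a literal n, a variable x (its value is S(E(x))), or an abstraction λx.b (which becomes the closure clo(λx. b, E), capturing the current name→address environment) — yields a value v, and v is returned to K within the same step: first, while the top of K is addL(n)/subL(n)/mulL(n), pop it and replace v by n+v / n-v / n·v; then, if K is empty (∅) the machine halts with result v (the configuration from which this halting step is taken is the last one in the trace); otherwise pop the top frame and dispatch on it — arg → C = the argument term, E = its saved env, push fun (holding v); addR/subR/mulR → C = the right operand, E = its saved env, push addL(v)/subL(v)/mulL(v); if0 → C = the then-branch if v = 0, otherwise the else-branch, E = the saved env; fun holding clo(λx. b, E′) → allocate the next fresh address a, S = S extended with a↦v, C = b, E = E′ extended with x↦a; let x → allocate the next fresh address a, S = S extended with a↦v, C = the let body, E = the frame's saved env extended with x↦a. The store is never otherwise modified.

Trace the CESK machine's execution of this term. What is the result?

0. [C=((λp. ((λz. ((λy. (z + 3)) z)) ((λu. 0) (0 - p)))) 5) | E=∅ | S=∅ | K=∅]
1. [C=(λp. ((λz. ((λy. (z + 3)) z)) ((λu. 0) (0 - p)))) | E=∅ | S=∅ | K=[arg]]
2. [C=5 | E=∅ | S=∅ | K=[fun]]
3. [C=((λz. ((λy. (z + 3)) z)) ((λu. 0) (0 - p))) | E={p↦0} | S={0↦5} | K=∅]
4. [C=(λz. ((λy. (z + 3)) z)) | E={p↦0} | S={0↦5} | K=[arg]]
5. [C=((λu. 0) (0 - p)) | E={p↦0} | S={0↦5} | K=[fun]]
6. [C=(λu. 0) | E={p↦0} | S={0↦5} | K=[arg :: fun]]
7. [C=(0 - p) | E={p↦0} | S={0↦5} | K=[fun :: fun]]
8. [C=0 | E={p↦0} | S={0↦5} | K=[subR :: fun :: fun]]
9. [C=p | E={p↦0} | S={0↦5} | K=[subL(0) :: fun :: fun]]
10. [C=0 | E={u↦1, p↦0} | S={0↦5, 1↦-5} | K=[fun]]
11. [C=((λy. (z + 3)) z) | E={z↦2, p↦0} | S={0↦5, 1↦-5, 2↦0} | K=∅]
12. [C=(λy. (z + 3)) | E={z↦2, p↦0} | S={0↦5, 1↦-5, 2↦0} | K=[arg]]
13. [C=z | E={z↦2, p↦0} | S={0↦5, 1↦-5, 2↦0} | K=[fun]]
14. [C=(z + 3) | E={y↦3, z↦2, p↦0} | S={0↦5, 1↦-5, 2↦0, 3↦0} | K=∅]
15. [C=z | E={y↦3, z↦2, p↦0} | S={0↦5, 1↦-5, 2↦0, 3↦0} | K=[addR]]
16. [C=3 | E={y↦3, z↦2, p↦0} | S={0↦5, 1↦-5, 2↦0, 3↦0} | K=[addL(0)]]
→ final value 3

Answer: 3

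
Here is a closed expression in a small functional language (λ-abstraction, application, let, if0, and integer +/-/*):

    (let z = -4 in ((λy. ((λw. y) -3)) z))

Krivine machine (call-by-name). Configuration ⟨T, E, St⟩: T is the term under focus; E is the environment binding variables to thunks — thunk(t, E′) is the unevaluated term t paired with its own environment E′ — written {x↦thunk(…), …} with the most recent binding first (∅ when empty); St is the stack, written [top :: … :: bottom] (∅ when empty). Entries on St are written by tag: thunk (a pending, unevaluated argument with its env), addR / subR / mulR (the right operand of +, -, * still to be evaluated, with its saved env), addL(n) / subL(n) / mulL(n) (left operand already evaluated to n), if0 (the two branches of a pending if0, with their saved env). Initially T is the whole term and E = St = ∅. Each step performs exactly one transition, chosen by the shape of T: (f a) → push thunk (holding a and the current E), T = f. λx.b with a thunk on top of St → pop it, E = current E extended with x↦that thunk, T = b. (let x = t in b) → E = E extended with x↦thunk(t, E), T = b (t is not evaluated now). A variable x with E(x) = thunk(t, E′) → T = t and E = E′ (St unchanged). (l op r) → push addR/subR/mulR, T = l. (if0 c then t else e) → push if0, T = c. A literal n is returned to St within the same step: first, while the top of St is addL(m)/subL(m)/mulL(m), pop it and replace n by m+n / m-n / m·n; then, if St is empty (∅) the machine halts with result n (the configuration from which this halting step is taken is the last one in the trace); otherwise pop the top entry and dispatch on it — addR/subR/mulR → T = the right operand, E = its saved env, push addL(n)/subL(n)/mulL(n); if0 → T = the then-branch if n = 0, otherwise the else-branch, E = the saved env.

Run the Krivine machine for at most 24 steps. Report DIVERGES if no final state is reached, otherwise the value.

Answer: -4

Execution trace:
t=0: [T=(let z = -4 in ((λy. ((λw. y) -3)) z)) | E=∅ | St=∅]
t=1: [T=((λy. ((λw. y) -3)) z) | E={z↦thunk(-4, ∅)} | St=∅]
t=2: [T=(λy. ((λw. y) -3)) | E={z↦thunk(-4, ∅)} | St=[thunk]]
t=3: [T=((λw. y) -3) | E={y↦thunk(z, {z↦thunk(-4, ∅)}), z↦thunk(-4, ∅)} | St=∅]
t=4: [T=(λw. y) | E={y↦thunk(z, {z↦thunk(-4, ∅)}), z↦thunk(-4, ∅)} | St=[thunk]]
t=5: [T=y | E={w↦thunk(-3, {y↦thunk(z, {z↦thunk(-4, ∅)}), z↦thunk(-4, ∅)}), y↦thunk(z, {z↦thunk(-4, ∅)}), z↦thunk(-4, ∅)} | St=∅]
t=6: [T=z | E={z↦thunk(-4, ∅)} | St=∅]
t=7: [T=-4 | E=∅ | St=∅]
→ final value -4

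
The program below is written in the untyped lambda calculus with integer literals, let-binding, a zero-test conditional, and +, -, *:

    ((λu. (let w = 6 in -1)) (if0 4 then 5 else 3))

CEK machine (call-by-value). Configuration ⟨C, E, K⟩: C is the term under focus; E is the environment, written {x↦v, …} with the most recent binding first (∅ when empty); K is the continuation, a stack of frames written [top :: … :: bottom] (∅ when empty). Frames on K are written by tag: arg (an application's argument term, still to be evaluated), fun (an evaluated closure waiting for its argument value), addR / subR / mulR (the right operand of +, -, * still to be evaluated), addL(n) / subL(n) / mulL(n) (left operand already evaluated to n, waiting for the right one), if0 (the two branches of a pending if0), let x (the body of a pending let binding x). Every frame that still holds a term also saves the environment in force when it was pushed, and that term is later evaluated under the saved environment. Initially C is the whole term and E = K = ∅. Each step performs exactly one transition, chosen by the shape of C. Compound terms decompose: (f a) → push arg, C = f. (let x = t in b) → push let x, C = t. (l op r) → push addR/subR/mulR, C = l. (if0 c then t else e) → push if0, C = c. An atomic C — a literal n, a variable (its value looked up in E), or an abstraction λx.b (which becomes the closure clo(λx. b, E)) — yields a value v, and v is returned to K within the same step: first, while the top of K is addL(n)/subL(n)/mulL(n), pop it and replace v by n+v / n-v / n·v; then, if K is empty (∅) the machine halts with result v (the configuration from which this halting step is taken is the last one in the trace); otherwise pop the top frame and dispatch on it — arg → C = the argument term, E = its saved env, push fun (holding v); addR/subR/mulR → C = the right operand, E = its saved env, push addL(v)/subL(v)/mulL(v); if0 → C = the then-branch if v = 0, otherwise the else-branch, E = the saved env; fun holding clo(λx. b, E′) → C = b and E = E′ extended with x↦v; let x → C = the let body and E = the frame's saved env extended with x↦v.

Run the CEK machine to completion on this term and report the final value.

0. <C=((λu. (let w = 6 in -1)) (if0 4 then 5 else 3)), E=∅, K=∅>
1. <C=(λu. (let w = 6 in -1)), E=∅, K=[arg]>
2. <C=(if0 4 then 5 else 3), E=∅, K=[fun]>
3. <C=4, E=∅, K=[if0 :: fun]>
4. <C=3, E=∅, K=[fun]>
5. <C=(let w = 6 in -1), E={u↦3}, K=∅>
6. <C=6, E={u↦3}, K=[let w]>
7. <C=-1, E={w↦6, u↦3}, K=∅>
→ final value -1

Answer: -1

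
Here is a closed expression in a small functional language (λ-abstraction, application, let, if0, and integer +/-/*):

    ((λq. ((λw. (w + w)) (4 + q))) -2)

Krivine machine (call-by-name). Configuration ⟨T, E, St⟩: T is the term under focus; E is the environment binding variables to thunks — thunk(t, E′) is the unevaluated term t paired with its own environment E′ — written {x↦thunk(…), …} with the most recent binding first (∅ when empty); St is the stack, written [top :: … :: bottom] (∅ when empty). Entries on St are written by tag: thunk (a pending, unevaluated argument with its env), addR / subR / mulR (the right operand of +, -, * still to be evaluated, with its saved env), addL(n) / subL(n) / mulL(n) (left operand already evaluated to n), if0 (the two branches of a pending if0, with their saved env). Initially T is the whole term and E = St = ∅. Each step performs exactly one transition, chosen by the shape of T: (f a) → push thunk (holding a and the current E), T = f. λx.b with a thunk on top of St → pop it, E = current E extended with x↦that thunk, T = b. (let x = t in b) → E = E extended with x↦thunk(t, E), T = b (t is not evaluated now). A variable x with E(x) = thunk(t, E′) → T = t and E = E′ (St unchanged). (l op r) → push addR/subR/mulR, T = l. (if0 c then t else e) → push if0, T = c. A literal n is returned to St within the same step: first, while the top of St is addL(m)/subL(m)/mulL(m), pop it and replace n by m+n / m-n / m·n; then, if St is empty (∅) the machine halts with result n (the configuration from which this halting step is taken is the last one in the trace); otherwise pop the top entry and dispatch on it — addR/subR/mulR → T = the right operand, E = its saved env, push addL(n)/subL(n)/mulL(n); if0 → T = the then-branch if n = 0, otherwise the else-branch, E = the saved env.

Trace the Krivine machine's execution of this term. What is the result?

Answer: 4

Derivation:
[0] ⟨T=((λq. ((λw. (w + w)) (4 + q))) -2); E=∅; St=∅⟩
[1] ⟨T=(λq. ((λw. (w + w)) (4 + q))); E=∅; St=[thunk]⟩
[2] ⟨T=((λw. (w + w)) (4 + q)); E={q↦thunk(-2, ∅)}; St=∅⟩
[3] ⟨T=(λw. (w + w)); E={q↦thunk(-2, ∅)}; St=[thunk]⟩
[4] ⟨T=(w + w); E={w↦thunk((4 + q), {q↦thunk(-2, ∅)}), q↦thunk(-2, ∅)}; St=∅⟩
[5] ⟨T=w; E={w↦thunk((4 + q), {q↦thunk(-2, ∅)}), q↦thunk(-2, ∅)}; St=[addR]⟩
[6] ⟨T=(4 + q); E={q↦thunk(-2, ∅)}; St=[addR]⟩
[7] ⟨T=4; E={q↦thunk(-2, ∅)}; St=[addR :: addR]⟩
[8] ⟨T=q; E={q↦thunk(-2, ∅)}; St=[addL(4) :: addR]⟩
[9] ⟨T=-2; E=∅; St=[addL(4) :: addR]⟩
[10] ⟨T=w; E={w↦thunk((4 + q), {q↦thunk(-2, ∅)}), q↦thunk(-2, ∅)}; St=[addL(2)]⟩
[11] ⟨T=(4 + q); E={q↦thunk(-2, ∅)}; St=[addL(2)]⟩
[12] ⟨T=4; E={q↦thunk(-2, ∅)}; St=[addR :: addL(2)]⟩
[13] ⟨T=q; E={q↦thunk(-2, ∅)}; St=[addL(4) :: addL(2)]⟩
[14] ⟨T=-2; E=∅; St=[addL(4) :: addL(2)]⟩
→ final value 4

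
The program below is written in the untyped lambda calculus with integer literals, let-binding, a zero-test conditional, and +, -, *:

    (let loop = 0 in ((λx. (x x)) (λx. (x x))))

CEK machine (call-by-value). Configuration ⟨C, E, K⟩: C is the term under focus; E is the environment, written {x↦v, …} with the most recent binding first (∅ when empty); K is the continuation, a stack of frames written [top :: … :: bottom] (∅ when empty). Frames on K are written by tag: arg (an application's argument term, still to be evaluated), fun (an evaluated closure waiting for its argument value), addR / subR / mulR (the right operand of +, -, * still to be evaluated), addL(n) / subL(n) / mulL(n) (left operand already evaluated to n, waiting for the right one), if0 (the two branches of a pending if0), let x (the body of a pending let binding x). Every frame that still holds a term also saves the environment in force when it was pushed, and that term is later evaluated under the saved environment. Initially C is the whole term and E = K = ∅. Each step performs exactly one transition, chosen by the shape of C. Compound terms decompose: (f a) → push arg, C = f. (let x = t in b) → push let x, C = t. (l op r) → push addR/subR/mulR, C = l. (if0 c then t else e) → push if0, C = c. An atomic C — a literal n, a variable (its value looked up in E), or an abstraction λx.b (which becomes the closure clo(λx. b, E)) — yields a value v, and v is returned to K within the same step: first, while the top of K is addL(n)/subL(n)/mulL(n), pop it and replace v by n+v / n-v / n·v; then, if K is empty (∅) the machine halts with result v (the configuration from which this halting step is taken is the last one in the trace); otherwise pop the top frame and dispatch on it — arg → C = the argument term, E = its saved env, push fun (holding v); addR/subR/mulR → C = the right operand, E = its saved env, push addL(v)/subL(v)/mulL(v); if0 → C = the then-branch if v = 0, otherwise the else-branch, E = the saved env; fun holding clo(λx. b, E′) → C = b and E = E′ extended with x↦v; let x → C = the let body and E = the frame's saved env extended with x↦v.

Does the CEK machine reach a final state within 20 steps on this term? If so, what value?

t=0: ⟨C=(let loop = 0 in ((λx. (x x)) (λx. (x x)))); E=∅; K=∅⟩
t=1: ⟨C=0; E=∅; K=[let loop]⟩
t=2: ⟨C=((λx. (x x)) (λx. (x x))); E={loop↦0}; K=∅⟩
t=3: ⟨C=(λx. (x x)); E={loop↦0}; K=[arg]⟩
t=4: ⟨C=(λx. (x x)); E={loop↦0}; K=[fun]⟩
t=5: ⟨C=(x x); E={x↦clo(λx. (x x), {loop↦0}), loop↦0}; K=∅⟩
t=6: ⟨C=x; E={x↦clo(λx. (x x), {loop↦0}), loop↦0}; K=[arg]⟩
t=7: ⟨C=x; E={x↦clo(λx. (x x), {loop↦0}), loop↦0}; K=[fun]⟩
… configuration repeats with period 3 (steps 5–7 recur indefinitely) …

Answer: DIVERGES (no final state within 20 steps)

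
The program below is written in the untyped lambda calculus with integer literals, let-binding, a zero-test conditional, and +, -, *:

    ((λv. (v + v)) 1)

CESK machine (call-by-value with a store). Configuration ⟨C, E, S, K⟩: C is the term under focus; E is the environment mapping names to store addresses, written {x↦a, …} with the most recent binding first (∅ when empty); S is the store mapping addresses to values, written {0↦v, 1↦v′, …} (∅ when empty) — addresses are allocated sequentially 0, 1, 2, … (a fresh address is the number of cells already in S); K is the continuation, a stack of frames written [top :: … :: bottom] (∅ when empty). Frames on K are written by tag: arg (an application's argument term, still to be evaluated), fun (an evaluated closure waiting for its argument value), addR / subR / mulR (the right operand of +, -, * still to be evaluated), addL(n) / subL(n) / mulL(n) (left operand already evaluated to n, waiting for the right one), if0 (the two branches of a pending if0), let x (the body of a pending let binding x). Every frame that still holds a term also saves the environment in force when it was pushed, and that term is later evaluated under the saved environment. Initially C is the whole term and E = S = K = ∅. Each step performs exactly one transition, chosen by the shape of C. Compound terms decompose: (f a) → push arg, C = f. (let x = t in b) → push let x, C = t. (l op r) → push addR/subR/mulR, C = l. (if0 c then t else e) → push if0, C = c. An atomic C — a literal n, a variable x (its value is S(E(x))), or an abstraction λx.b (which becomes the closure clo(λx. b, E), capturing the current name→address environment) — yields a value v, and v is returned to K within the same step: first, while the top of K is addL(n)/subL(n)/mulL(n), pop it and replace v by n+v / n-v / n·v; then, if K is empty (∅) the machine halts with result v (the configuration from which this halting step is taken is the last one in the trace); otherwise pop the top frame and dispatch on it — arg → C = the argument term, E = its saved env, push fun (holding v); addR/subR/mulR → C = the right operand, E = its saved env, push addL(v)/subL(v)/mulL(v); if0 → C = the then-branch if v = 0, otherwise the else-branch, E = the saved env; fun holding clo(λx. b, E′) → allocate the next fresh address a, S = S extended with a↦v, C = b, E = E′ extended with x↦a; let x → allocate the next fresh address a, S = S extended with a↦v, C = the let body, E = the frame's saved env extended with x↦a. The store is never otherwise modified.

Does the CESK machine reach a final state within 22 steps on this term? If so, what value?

Answer: 2

Machine steps:
[0] [C=((λv. (v + v)) 1) | E=∅ | S=∅ | K=∅]
[1] [C=(λv. (v + v)) | E=∅ | S=∅ | K=[arg]]
[2] [C=1 | E=∅ | S=∅ | K=[fun]]
[3] [C=(v + v) | E={v↦0} | S={0↦1} | K=∅]
[4] [C=v | E={v↦0} | S={0↦1} | K=[addR]]
[5] [C=v | E={v↦0} | S={0↦1} | K=[addL(1)]]
→ final value 2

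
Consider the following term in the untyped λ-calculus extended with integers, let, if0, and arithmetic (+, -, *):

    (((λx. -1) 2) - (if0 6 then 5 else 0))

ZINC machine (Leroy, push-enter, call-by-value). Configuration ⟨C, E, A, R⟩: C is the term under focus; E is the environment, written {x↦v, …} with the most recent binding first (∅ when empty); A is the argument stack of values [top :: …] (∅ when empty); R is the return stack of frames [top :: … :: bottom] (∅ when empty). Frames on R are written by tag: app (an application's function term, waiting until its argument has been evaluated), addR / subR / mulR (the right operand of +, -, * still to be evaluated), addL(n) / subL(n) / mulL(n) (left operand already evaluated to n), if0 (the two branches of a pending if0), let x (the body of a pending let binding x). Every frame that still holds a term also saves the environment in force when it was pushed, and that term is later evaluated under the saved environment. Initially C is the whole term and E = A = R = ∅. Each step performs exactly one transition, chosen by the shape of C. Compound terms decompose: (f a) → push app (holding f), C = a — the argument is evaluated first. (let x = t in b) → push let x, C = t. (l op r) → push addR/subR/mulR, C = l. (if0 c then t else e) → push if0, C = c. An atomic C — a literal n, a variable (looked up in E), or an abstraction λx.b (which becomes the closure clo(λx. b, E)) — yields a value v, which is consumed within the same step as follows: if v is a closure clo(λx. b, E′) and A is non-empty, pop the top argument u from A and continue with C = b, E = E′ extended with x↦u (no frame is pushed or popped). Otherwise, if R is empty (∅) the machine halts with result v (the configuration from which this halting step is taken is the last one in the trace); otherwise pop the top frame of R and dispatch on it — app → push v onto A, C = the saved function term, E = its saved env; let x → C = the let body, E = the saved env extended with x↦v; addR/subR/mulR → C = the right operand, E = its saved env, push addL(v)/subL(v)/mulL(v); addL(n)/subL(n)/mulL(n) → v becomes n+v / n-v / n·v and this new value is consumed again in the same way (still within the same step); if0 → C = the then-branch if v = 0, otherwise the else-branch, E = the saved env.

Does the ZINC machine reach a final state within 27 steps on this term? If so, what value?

0. [C=(((λx. -1) 2) - (if0 6 then 5 else 0)) | E=∅ | A=∅ | R=∅]
1. [C=((λx. -1) 2) | E=∅ | A=∅ | R=[subR]]
2. [C=2 | E=∅ | A=∅ | R=[app :: subR]]
3. [C=(λx. -1) | E=∅ | A=[2] | R=[subR]]
4. [C=-1 | E={x↦2} | A=∅ | R=[subR]]
5. [C=(if0 6 then 5 else 0) | E=∅ | A=∅ | R=[subL(-1)]]
6. [C=6 | E=∅ | A=∅ | R=[if0 :: subL(-1)]]
7. [C=0 | E=∅ | A=∅ | R=[subL(-1)]]
→ final value -1

Answer: -1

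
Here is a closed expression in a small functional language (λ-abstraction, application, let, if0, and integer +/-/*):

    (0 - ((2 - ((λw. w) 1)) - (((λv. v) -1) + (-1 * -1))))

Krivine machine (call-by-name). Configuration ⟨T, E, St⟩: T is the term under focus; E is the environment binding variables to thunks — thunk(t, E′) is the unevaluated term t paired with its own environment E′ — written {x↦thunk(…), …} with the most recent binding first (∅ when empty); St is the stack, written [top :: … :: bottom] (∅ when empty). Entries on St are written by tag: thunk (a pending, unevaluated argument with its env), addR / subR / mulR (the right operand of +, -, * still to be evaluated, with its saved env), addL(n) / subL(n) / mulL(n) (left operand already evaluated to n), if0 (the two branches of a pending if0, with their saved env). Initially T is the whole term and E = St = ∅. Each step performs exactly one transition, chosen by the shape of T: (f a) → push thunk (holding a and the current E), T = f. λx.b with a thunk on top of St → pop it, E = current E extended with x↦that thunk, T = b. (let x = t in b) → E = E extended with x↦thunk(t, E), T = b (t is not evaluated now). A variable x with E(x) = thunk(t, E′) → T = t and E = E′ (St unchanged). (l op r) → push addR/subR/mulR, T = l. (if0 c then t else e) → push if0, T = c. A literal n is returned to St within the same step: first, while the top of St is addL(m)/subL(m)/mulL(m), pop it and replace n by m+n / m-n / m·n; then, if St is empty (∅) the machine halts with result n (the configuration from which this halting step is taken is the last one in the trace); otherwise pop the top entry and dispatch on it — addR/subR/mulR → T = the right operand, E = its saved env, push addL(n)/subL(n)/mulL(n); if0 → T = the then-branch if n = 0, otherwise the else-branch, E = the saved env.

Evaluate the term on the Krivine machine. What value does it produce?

Answer: -1

Machine steps:
step 0: <T=(0 - ((2 - ((λw. w) 1)) - (((λv. v) -1) + (-1 * -1)))), E=∅, St=∅>
step 1: <T=0, E=∅, St=[subR]>
step 2: <T=((2 - ((λw. w) 1)) - (((λv. v) -1) + (-1 * -1))), E=∅, St=[subL(0)]>
step 3: <T=(2 - ((λw. w) 1)), E=∅, St=[subR :: subL(0)]>
step 4: <T=2, E=∅, St=[subR :: subR :: subL(0)]>
step 5: <T=((λw. w) 1), E=∅, St=[subL(2) :: subR :: subL(0)]>
step 6: <T=(λw. w), E=∅, St=[thunk :: subL(2) :: subR :: subL(0)]>
step 7: <T=w, E={w↦thunk(1, ∅)}, St=[subL(2) :: subR :: subL(0)]>
step 8: <T=1, E=∅, St=[subL(2) :: subR :: subL(0)]>
step 9: <T=(((λv. v) -1) + (-1 * -1)), E=∅, St=[subL(1) :: subL(0)]>
step 10: <T=((λv. v) -1), E=∅, St=[addR :: subL(1) :: subL(0)]>
step 11: <T=(λv. v), E=∅, St=[thunk :: addR :: subL(1) :: subL(0)]>
step 12: <T=v, E={v↦thunk(-1, ∅)}, St=[addR :: subL(1) :: subL(0)]>
step 13: <T=-1, E=∅, St=[addR :: subL(1) :: subL(0)]>
step 14: <T=(-1 * -1), E=∅, St=[addL(-1) :: subL(1) :: subL(0)]>
step 15: <T=-1, E=∅, St=[mulR :: addL(-1) :: subL(1) :: subL(0)]>
step 16: <T=-1, E=∅, St=[mulL(-1) :: addL(-1) :: subL(1) :: subL(0)]>
→ final value -1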